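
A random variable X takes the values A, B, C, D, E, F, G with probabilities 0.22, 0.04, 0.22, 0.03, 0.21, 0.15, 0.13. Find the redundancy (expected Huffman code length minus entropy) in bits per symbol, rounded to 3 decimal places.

0.055 bits

Entropy H = −Σ p log₂ p ≈ 2.5647 bits.
Huffman merges: 3/100+1/25→7/100; 7/100+13/100→1/5; 3/20+1/5→7/20; 21/100+11/50→43/100; 11/50+7/20→57/100; 43/100+57/100→1. L = 131/50 ≈ 2.6200.
L − H = 2.6200 − 2.5647 = 0.055 bits.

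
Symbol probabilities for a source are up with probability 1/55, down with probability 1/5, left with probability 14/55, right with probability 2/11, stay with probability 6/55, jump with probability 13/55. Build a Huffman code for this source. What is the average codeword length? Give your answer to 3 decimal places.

2.436 bits/symbol

Repeatedly combine the two least-probable nodes; the expected code length is the sum of the merged weights.
merge 1/55 + 6/55 → 7/55
merge 7/55 + 2/11 → 17/55
merge 1/5 + 13/55 → 24/55
merge 14/55 + 17/55 → 31/55
merge 24/55 + 31/55 → 1
L = 7/55 + 17/55 + 24/55 + 31/55 + 1 = 134/55 ≈ 2.436 bits/symbol.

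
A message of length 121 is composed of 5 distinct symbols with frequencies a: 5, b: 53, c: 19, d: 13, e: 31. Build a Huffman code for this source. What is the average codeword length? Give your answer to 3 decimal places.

Probabilities are the counts divided by 121.
Repeatedly combine the two least-probable nodes; the expected code length is the sum of the merged weights.
merge 5/121 + 13/121 → 18/121
merge 18/121 + 19/121 → 37/121
merge 31/121 + 37/121 → 68/121
merge 53/121 + 68/121 → 1
L = 18/121 + 37/121 + 68/121 + 1 = 244/121 ≈ 2.017 bits/symbol.

2.017 bits/symbol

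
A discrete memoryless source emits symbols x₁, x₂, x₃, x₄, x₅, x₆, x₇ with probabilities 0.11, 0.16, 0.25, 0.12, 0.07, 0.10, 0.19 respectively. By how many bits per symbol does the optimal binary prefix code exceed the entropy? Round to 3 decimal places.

0.034 bits

Entropy H = −Σ p log₂ p ≈ 2.6963 bits.
Huffman merges: 7/100+1/10→17/100; 11/100+3/25→23/100; 4/25+17/100→33/100; 19/100+23/100→21/50; 1/4+33/100→29/50; 21/50+29/50→1. L = 273/100 ≈ 2.7300.
L − H = 2.7300 − 2.6963 = 0.034 bits.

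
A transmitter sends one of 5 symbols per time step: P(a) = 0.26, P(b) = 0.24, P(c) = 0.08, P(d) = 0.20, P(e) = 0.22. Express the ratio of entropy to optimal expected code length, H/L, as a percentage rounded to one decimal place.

Entropy H = −Σ p log₂ p ≈ 2.2359 bits.
Huffman merges: 2/25+1/5→7/25; 11/50+6/25→23/50; 13/50+7/25→27/50; 23/50+27/50→1. L = 57/25 ≈ 2.2800.
Efficiency = H/L = 2.2359/2.2800 = 98.1%.

98.1%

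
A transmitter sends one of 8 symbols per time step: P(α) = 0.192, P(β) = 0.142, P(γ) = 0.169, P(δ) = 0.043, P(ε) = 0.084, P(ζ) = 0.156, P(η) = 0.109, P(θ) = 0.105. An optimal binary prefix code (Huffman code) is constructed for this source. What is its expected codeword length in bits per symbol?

Repeatedly combine the two least-probable nodes; the expected code length is the sum of the merged weights.
merge 43/1000 + 21/250 → 127/1000
merge 21/200 + 109/1000 → 107/500
merge 127/1000 + 71/500 → 269/1000
merge 39/250 + 169/1000 → 13/40
merge 24/125 + 107/500 → 203/500
merge 269/1000 + 13/40 → 297/500
merge 203/500 + 297/500 → 1
L = 127/1000 + 107/500 + 269/1000 + 13/40 + 203/500 + 297/500 + 1 = 587/200 = 2.935 bits/symbol.

2.935 bits/symbol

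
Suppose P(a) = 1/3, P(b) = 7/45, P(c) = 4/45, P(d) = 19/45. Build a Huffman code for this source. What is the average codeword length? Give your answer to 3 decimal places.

1.822 bits/symbol

Repeatedly combine the two least-probable nodes; the expected code length is the sum of the merged weights.
merge 4/45 + 7/45 → 11/45
merge 11/45 + 1/3 → 26/45
merge 19/45 + 26/45 → 1
L = 11/45 + 26/45 + 1 = 82/45 ≈ 1.822 bits/symbol.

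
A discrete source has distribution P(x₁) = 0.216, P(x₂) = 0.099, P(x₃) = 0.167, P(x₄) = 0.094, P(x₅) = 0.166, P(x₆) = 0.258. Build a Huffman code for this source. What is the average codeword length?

2.526 bits/symbol

Repeatedly combine the two least-probable nodes; the expected code length is the sum of the merged weights.
merge 47/500 + 99/1000 → 193/1000
merge 83/500 + 167/1000 → 333/1000
merge 193/1000 + 27/125 → 409/1000
merge 129/500 + 333/1000 → 591/1000
merge 409/1000 + 591/1000 → 1
L = 193/1000 + 333/1000 + 409/1000 + 591/1000 + 1 = 1263/500 = 2.526 bits/symbol.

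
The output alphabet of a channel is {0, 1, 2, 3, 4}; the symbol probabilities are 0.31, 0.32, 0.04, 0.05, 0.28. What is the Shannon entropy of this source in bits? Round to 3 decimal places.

1.966 bits

H = −Σ pᵢ log₂ pᵢ.
−0.31·log₂(0.31) = 0.5238
−0.32·log₂(0.32) = 0.5260
−0.04·log₂(0.04) = 0.1858
−0.05·log₂(0.05) = 0.2161
−0.28·log₂(0.28) = 0.5142
Sum ≈ 1.9659 → 1.966 bits.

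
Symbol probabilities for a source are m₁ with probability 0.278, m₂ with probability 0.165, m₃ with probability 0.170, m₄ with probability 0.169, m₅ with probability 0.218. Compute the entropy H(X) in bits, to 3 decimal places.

H = −Σ pᵢ log₂ pᵢ.
−0.278·log₂(0.278) = 0.5134
−0.165·log₂(0.165) = 0.4289
−0.170·log₂(0.170) = 0.4346
−0.169·log₂(0.169) = 0.4335
−0.218·log₂(0.218) = 0.4791
Sum ≈ 2.2895 → 2.289 bits.

2.289 bits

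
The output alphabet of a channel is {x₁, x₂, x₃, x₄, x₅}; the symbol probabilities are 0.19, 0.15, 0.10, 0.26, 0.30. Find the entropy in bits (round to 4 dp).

2.2243 bits

H = −Σ pᵢ log₂ pᵢ.
−0.19·log₂(0.19) = 0.4552
−0.15·log₂(0.15) = 0.4105
−0.10·log₂(0.10) = 0.3322
−0.26·log₂(0.26) = 0.5053
−0.30·log₂(0.30) = 0.5211
Sum ≈ 2.2243 → 2.2243 bits.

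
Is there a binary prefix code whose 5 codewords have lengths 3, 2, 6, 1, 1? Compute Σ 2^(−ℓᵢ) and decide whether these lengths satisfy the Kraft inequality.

With common denominator 2^6 = 64: Σ 2^(−ℓᵢ) = 8/64 + 16/64 + 1/64 + 32/64 + 32/64 = 89/64 = 1.390625.
Kraft's inequality requires Σ ≤ 1; here Σ = 1.390625 > 1, so no such prefix code exists.

1.390625; no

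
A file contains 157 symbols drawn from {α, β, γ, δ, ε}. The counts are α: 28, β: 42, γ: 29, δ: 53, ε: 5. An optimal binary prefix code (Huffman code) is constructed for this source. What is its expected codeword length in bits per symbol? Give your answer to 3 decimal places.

Probabilities are the counts divided by 157.
Repeatedly combine the two least-probable nodes; the expected code length is the sum of the merged weights.
merge 5/157 + 28/157 → 33/157
merge 29/157 + 33/157 → 62/157
merge 42/157 + 53/157 → 95/157
merge 62/157 + 95/157 → 1
L = 33/157 + 62/157 + 95/157 + 1 = 347/157 ≈ 2.210 bits/symbol.

2.210 bits/symbol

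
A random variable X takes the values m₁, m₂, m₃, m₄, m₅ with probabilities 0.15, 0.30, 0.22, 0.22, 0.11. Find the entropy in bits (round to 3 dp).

H = −Σ pᵢ log₂ pᵢ.
−0.15·log₂(0.15) = 0.4105
−0.30·log₂(0.30) = 0.5211
−0.22·log₂(0.22) = 0.4806
−0.22·log₂(0.22) = 0.4806
−0.11·log₂(0.11) = 0.3503
Sum ≈ 2.2431 → 2.243 bits.

2.243 bits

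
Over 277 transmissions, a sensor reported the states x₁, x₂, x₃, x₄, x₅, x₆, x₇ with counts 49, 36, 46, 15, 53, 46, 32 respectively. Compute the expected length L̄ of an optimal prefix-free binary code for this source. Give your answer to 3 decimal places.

2.801 bits/symbol

Probabilities are the counts divided by 277.
Repeatedly combine the two least-probable nodes; the expected code length is the sum of the merged weights.
merge 15/277 + 32/277 → 47/277
merge 36/277 + 46/277 → 82/277
merge 46/277 + 47/277 → 93/277
merge 49/277 + 53/277 → 102/277
merge 82/277 + 93/277 → 175/277
merge 102/277 + 175/277 → 1
L = 47/277 + 82/277 + 93/277 + 102/277 + 175/277 + 1 = 776/277 ≈ 2.801 bits/symbol.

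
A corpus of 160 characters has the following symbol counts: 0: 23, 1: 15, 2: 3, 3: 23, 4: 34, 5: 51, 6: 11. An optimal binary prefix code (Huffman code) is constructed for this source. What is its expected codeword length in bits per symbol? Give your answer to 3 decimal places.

2.556 bits/symbol

Probabilities are the counts divided by 160.
Repeatedly combine the two least-probable nodes; the expected code length is the sum of the merged weights.
merge 3/160 + 11/160 → 7/80
merge 7/80 + 3/32 → 29/160
merge 23/160 + 23/160 → 23/80
merge 29/160 + 17/80 → 63/160
merge 23/80 + 51/160 → 97/160
merge 63/160 + 97/160 → 1
L = 7/80 + 29/160 + 23/80 + 63/160 + 97/160 + 1 = 409/160 ≈ 2.556 bits/symbol.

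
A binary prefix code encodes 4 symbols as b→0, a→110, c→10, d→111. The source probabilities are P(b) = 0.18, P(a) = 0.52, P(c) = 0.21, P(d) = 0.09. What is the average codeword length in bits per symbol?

2.43 bits/symbol

L̄ = Σ pᵢ·ℓᵢ = 0.18·1 + 0.52·3 + 0.21·2 + 0.09·3 = 2.43 bits/symbol.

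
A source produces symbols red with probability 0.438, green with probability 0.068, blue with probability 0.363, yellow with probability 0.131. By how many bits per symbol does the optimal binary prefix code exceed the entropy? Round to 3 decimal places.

Entropy H = −Σ p log₂ p ≈ 1.7002 bits.
Huffman merges: 17/250+131/1000→199/1000; 199/1000+363/1000→281/500; 219/500+281/500→1. L = 1761/1000 ≈ 1.7610.
L − H = 1.7610 − 1.7002 = 0.061 bits.

0.061 bits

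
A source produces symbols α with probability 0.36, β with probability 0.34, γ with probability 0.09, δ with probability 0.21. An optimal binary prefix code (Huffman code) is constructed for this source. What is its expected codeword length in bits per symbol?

Repeatedly combine the two least-probable nodes; the expected code length is the sum of the merged weights.
merge 9/100 + 21/100 → 3/10
merge 3/10 + 17/50 → 16/25
merge 9/25 + 16/25 → 1
L = 3/10 + 16/25 + 1 = 97/50 = 1.94 bits/symbol.

1.94 bits/symbol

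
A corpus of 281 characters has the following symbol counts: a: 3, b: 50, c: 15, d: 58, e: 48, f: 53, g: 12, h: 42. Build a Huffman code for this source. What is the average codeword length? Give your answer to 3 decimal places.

Probabilities are the counts divided by 281.
Repeatedly combine the two least-probable nodes; the expected code length is the sum of the merged weights.
merge 3/281 + 12/281 → 15/281
merge 15/281 + 15/281 → 30/281
merge 30/281 + 42/281 → 72/281
merge 48/281 + 50/281 → 98/281
merge 53/281 + 58/281 → 111/281
merge 72/281 + 98/281 → 170/281
merge 111/281 + 170/281 → 1
L = 15/281 + 30/281 + 72/281 + 98/281 + 111/281 + 170/281 + 1 = 777/281 ≈ 2.765 bits/symbol.

2.765 bits/symbol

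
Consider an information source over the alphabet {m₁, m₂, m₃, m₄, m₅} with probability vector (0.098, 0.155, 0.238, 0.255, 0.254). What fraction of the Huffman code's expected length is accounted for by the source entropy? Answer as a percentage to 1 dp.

Entropy H = −Σ p log₂ p ≈ 2.2431 bits.
Huffman merges: 49/500+31/200→253/1000; 119/500+253/1000→491/1000; 127/500+51/200→509/1000; 491/1000+509/1000→1. L = 2253/1000 ≈ 2.2530.
Efficiency = H/L = 2.2431/2.2530 = 99.6%.

99.6%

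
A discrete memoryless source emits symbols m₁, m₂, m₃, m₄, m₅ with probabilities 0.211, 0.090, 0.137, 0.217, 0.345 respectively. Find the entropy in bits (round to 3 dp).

2.187 bits

H = −Σ pᵢ log₂ pᵢ.
−0.211·log₂(0.211) = 0.4736
−0.090·log₂(0.090) = 0.3127
−0.137·log₂(0.137) = 0.3929
−0.217·log₂(0.217) = 0.4783
−0.345·log₂(0.345) = 0.5297
Sum ≈ 2.1872 → 2.187 bits.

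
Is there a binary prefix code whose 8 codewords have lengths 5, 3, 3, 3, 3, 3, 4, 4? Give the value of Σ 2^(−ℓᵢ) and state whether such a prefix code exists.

0.78125; yes

With common denominator 2^5 = 32: Σ 2^(−ℓᵢ) = 1/32 + 4/32 + 4/32 + 4/32 + 4/32 + 4/32 + 2/32 + 2/32 = 25/32 = 0.78125.
Kraft's inequality requires Σ ≤ 1; here Σ = 0.78125 ≤ 1, so such a prefix code exists.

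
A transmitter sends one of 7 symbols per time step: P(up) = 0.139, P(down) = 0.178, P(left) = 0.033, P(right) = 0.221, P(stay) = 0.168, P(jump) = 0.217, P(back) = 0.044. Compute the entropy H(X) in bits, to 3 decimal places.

H = −Σ pᵢ log₂ pᵢ.
−0.139·log₂(0.139) = 0.3957
−0.178·log₂(0.178) = 0.4432
−0.033·log₂(0.033) = 0.1624
−0.221·log₂(0.221) = 0.4813
−0.168·log₂(0.168) = 0.4323
−0.217·log₂(0.217) = 0.4783
−0.044·log₂(0.044) = 0.1983
Sum ≈ 2.5916 → 2.592 bits.

2.592 bits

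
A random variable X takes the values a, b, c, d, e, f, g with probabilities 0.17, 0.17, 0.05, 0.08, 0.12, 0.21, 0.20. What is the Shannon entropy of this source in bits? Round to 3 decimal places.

H = −Σ pᵢ log₂ pᵢ.
−0.17·log₂(0.17) = 0.4346
−0.17·log₂(0.17) = 0.4346
−0.05·log₂(0.05) = 0.2161
−0.08·log₂(0.08) = 0.2915
−0.12·log₂(0.12) = 0.3671
−0.21·log₂(0.21) = 0.4728
−0.20·log₂(0.20) = 0.4644
Sum ≈ 2.6811 → 2.681 bits.

2.681 bits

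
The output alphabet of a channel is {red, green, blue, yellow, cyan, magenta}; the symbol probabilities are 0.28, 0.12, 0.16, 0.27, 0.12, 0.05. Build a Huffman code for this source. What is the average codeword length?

2.45 bits/symbol

Repeatedly combine the two least-probable nodes; the expected code length is the sum of the merged weights.
merge 1/20 + 3/25 → 17/100
merge 3/25 + 4/25 → 7/25
merge 17/100 + 27/100 → 11/25
merge 7/25 + 7/25 → 14/25
merge 11/25 + 14/25 → 1
L = 17/100 + 7/25 + 11/25 + 14/25 + 1 = 49/20 = 2.45 bits/symbol.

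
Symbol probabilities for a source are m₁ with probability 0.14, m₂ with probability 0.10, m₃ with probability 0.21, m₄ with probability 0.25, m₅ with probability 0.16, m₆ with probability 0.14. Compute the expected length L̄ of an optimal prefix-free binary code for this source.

Repeatedly combine the two least-probable nodes; the expected code length is the sum of the merged weights.
merge 1/10 + 7/50 → 6/25
merge 7/50 + 4/25 → 3/10
merge 21/100 + 6/25 → 9/20
merge 1/4 + 3/10 → 11/20
merge 9/20 + 11/20 → 1
L = 6/25 + 3/10 + 9/20 + 11/20 + 1 = 127/50 = 2.54 bits/symbol.

2.54 bits/symbol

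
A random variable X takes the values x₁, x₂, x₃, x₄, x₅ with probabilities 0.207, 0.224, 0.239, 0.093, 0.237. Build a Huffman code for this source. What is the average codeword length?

Repeatedly combine the two least-probable nodes; the expected code length is the sum of the merged weights.
merge 93/1000 + 207/1000 → 3/10
merge 28/125 + 237/1000 → 461/1000
merge 239/1000 + 3/10 → 539/1000
merge 461/1000 + 539/1000 → 1
L = 3/10 + 461/1000 + 539/1000 + 1 = 23/10 = 2.3 bits/symbol.

2.3 bits/symbol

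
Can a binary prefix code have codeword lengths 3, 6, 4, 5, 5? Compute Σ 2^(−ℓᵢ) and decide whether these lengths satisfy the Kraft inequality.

With common denominator 2^6 = 64: Σ 2^(−ℓᵢ) = 8/64 + 1/64 + 4/64 + 2/64 + 2/64 = 17/64 = 0.265625.
Kraft's inequality requires Σ ≤ 1; here Σ = 0.265625 ≤ 1, so such a prefix code exists.

0.265625; yes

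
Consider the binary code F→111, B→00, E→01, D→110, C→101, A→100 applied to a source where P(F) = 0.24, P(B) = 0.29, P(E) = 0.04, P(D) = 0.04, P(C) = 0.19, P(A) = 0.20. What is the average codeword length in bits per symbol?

2.67 bits/symbol

L̄ = Σ pᵢ·ℓᵢ = 0.24·3 + 0.29·2 + 0.04·2 + 0.04·3 + 0.19·3 + 0.20·3 = 2.67 bits/symbol.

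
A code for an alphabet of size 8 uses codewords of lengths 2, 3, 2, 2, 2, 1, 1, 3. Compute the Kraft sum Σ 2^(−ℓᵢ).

With common denominator 2^3 = 8: Σ 2^(−ℓᵢ) = 2/8 + 1/8 + 2/8 + 2/8 + 2/8 + 4/8 + 4/8 + 1/8 = 18/8 = 2.25.

2.25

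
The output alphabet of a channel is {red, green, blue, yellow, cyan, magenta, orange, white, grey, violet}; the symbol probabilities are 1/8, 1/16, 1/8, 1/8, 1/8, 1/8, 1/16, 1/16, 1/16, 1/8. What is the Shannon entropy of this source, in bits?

Each probability is a power of 1/2, so log₂(1/p) is an integer.
H = Σ p·log₂(1/p) = 1/8·3 + 1/16·4 + 1/8·3 + 1/8·3 + 1/8·3 + 1/8·3 + 1/16·4 + 1/16·4 + 1/16·4 + 1/8·3 = 3.25 bits.

3.25 bits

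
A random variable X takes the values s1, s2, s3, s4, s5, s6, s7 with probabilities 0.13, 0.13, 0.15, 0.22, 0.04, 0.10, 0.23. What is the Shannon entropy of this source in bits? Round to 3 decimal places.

2.662 bits

H = −Σ pᵢ log₂ pᵢ.
−0.13·log₂(0.13) = 0.3826
−0.13·log₂(0.13) = 0.3826
−0.15·log₂(0.15) = 0.4105
−0.22·log₂(0.22) = 0.4806
−0.04·log₂(0.04) = 0.1858
−0.10·log₂(0.10) = 0.3322
−0.23·log₂(0.23) = 0.4877
Sum ≈ 2.6620 → 2.662 bits.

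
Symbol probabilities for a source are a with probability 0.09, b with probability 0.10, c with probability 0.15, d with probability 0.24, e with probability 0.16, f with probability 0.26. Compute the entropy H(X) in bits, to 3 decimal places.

H = −Σ pᵢ log₂ pᵢ.
−0.09·log₂(0.09) = 0.3127
−0.10·log₂(0.10) = 0.3322
−0.15·log₂(0.15) = 0.4105
−0.24·log₂(0.24) = 0.4941
−0.16·log₂(0.16) = 0.4230
−0.26·log₂(0.26) = 0.5053
Sum ≈ 2.4778 → 2.478 bits.

2.478 bits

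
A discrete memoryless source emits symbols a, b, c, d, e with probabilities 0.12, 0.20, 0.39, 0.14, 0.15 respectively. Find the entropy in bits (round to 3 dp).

H = −Σ pᵢ log₂ pᵢ.
−0.12·log₂(0.12) = 0.3671
−0.20·log₂(0.20) = 0.4644
−0.39·log₂(0.39) = 0.5298
−0.14·log₂(0.14) = 0.3971
−0.15·log₂(0.15) = 0.4105
Sum ≈ 2.1689 → 2.169 bits.

2.169 bits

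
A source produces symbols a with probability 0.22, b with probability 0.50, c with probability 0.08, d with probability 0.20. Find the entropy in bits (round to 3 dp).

1.736 bits

H = −Σ pᵢ log₂ pᵢ.
−0.22·log₂(0.22) = 0.4806
−0.50·log₂(0.50) = 0.5000
−0.08·log₂(0.08) = 0.2915
−0.20·log₂(0.20) = 0.4644
Sum ≈ 1.7365 → 1.736 bits.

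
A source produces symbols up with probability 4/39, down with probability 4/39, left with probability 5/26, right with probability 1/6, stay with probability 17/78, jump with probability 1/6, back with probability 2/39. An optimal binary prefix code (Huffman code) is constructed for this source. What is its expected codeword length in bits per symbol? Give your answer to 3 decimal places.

Repeatedly combine the two least-probable nodes; the expected code length is the sum of the merged weights.
merge 2/39 + 4/39 → 2/13
merge 4/39 + 2/13 → 10/39
merge 1/6 + 1/6 → 1/3
merge 5/26 + 17/78 → 16/39
merge 10/39 + 1/3 → 23/39
merge 16/39 + 23/39 → 1
L = 2/13 + 10/39 + 1/3 + 16/39 + 23/39 + 1 = 107/39 ≈ 2.744 bits/symbol.

2.744 bits/symbol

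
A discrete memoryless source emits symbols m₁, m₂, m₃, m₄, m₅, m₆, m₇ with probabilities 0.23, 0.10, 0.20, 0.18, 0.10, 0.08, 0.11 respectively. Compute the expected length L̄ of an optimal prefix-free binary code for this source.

2.75 bits/symbol

Repeatedly combine the two least-probable nodes; the expected code length is the sum of the merged weights.
merge 2/25 + 1/10 → 9/50
merge 1/10 + 11/100 → 21/100
merge 9/50 + 9/50 → 9/25
merge 1/5 + 21/100 → 41/100
merge 23/100 + 9/25 → 59/100
merge 41/100 + 59/100 → 1
L = 9/50 + 21/100 + 9/25 + 41/100 + 59/100 + 1 = 11/4 = 2.75 bits/symbol.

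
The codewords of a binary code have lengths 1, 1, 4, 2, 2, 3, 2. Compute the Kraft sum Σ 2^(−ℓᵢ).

With common denominator 2^4 = 16: Σ 2^(−ℓᵢ) = 8/16 + 8/16 + 1/16 + 4/16 + 4/16 + 2/16 + 4/16 = 31/16 = 1.9375.

1.9375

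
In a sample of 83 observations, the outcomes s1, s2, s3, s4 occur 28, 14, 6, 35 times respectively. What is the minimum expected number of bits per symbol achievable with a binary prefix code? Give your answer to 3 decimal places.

Probabilities are the counts divided by 83.
Repeatedly combine the two least-probable nodes; the expected code length is the sum of the merged weights.
merge 6/83 + 14/83 → 20/83
merge 20/83 + 28/83 → 48/83
merge 35/83 + 48/83 → 1
L = 20/83 + 48/83 + 1 = 151/83 ≈ 1.819 bits/symbol.

1.819 bits/symbol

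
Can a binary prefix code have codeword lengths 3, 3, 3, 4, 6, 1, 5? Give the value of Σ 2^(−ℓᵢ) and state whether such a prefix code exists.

With common denominator 2^6 = 64: Σ 2^(−ℓᵢ) = 8/64 + 8/64 + 8/64 + 4/64 + 1/64 + 32/64 + 2/64 = 63/64 = 0.984375.
Kraft's inequality requires Σ ≤ 1; here Σ = 0.984375 ≤ 1, so such a prefix code exists.

0.984375; yes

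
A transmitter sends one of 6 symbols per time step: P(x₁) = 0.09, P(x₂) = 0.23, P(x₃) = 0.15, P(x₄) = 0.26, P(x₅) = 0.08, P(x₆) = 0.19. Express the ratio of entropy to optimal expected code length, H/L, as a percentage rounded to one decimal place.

Entropy H = −Σ p log₂ p ≈ 2.4629 bits.
Huffman merges: 2/25+9/100→17/100; 3/20+17/100→8/25; 19/100+23/100→21/50; 13/50+8/25→29/50; 21/50+29/50→1. L = 249/100 ≈ 2.4900.
Efficiency = H/L = 2.4629/2.4900 = 98.9%.

98.9%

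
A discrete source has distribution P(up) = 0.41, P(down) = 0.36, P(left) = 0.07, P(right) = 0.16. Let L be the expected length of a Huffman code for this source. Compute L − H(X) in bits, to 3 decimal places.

0.070 bits

Entropy H = −Σ p log₂ p ≈ 1.7496 bits.
Huffman merges: 7/100+4/25→23/100; 23/100+9/25→59/100; 41/100+59/100→1. L = 91/50 ≈ 1.8200.
L − H = 1.8200 − 1.7496 = 0.070 bits.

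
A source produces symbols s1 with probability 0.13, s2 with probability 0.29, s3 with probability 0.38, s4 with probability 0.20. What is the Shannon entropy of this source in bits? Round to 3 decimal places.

1.895 bits

H = −Σ pᵢ log₂ pᵢ.
−0.13·log₂(0.13) = 0.3826
−0.29·log₂(0.29) = 0.5179
−0.38·log₂(0.38) = 0.5305
−0.20·log₂(0.20) = 0.4644
Sum ≈ 1.8954 → 1.895 bits.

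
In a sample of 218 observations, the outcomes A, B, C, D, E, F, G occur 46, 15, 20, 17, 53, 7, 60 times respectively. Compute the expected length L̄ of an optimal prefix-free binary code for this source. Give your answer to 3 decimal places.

Probabilities are the counts divided by 218.
Repeatedly combine the two least-probable nodes; the expected code length is the sum of the merged weights.
merge 7/218 + 15/218 → 11/109
merge 17/218 + 10/109 → 37/218
merge 11/109 + 37/218 → 59/218
merge 23/109 + 53/218 → 99/218
merge 59/218 + 30/109 → 119/218
merge 99/218 + 119/218 → 1
L = 11/109 + 37/218 + 59/218 + 99/218 + 119/218 + 1 = 277/109 ≈ 2.541 bits/symbol.

2.541 bits/symbol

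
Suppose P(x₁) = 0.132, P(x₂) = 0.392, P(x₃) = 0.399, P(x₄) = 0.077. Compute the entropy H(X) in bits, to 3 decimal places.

H = −Σ pᵢ log₂ pᵢ.
−0.132·log₂(0.132) = 0.3856
−0.392·log₂(0.392) = 0.5296
−0.399·log₂(0.399) = 0.5289
−0.077·log₂(0.077) = 0.2848
Sum ≈ 1.7290 → 1.729 bits.

1.729 bits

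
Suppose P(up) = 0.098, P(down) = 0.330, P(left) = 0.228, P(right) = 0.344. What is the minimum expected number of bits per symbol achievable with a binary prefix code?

Repeatedly combine the two least-probable nodes; the expected code length is the sum of the merged weights.
merge 49/500 + 57/250 → 163/500
merge 163/500 + 33/100 → 82/125
merge 43/125 + 82/125 → 1
L = 163/500 + 82/125 + 1 = 991/500 = 1.982 bits/symbol.

1.982 bits/symbol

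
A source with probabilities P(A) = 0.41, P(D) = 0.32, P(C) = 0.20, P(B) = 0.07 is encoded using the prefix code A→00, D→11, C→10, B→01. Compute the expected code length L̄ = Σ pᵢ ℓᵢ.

2 bits/symbol

L̄ = Σ pᵢ·ℓᵢ = 0.41·2 + 0.32·2 + 0.20·2 + 0.07·2 = 2 bits/symbol.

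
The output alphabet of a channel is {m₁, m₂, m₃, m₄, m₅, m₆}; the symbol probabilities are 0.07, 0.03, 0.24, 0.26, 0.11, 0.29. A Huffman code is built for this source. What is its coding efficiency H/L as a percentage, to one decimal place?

99.0%

Entropy H = −Σ p log₂ p ≈ 2.2879 bits.
Huffman merges: 3/100+7/100→1/10; 1/10+11/100→21/100; 21/100+6/25→9/20; 13/50+29/100→11/20; 9/20+11/20→1. L = 231/100 ≈ 2.3100.
Efficiency = H/L = 2.2879/2.3100 = 99.0%.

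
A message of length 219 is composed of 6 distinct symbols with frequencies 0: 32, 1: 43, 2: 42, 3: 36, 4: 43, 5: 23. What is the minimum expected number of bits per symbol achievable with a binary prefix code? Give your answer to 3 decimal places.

Probabilities are the counts divided by 219.
Repeatedly combine the two least-probable nodes; the expected code length is the sum of the merged weights.
merge 23/219 + 32/219 → 55/219
merge 12/73 + 14/73 → 26/73
merge 43/219 + 43/219 → 86/219
merge 55/219 + 26/73 → 133/219
merge 86/219 + 133/219 → 1
L = 55/219 + 26/73 + 86/219 + 133/219 + 1 = 571/219 ≈ 2.607 bits/symbol.

2.607 bits/symbol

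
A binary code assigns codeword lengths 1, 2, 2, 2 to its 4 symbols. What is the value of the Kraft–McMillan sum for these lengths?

1.25

With common denominator 2^2 = 4: Σ 2^(−ℓᵢ) = 2/4 + 1/4 + 1/4 + 1/4 = 5/4 = 1.25.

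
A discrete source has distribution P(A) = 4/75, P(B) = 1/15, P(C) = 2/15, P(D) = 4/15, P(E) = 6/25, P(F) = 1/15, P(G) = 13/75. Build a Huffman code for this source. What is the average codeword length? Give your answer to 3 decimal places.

Repeatedly combine the two least-probable nodes; the expected code length is the sum of the merged weights.
merge 4/75 + 1/15 → 3/25
merge 1/15 + 3/25 → 14/75
merge 2/15 + 13/75 → 23/75
merge 14/75 + 6/25 → 32/75
merge 4/15 + 23/75 → 43/75
merge 32/75 + 43/75 → 1
L = 3/25 + 14/75 + 23/75 + 32/75 + 43/75 + 1 = 196/75 ≈ 2.613 bits/symbol.

2.613 bits/symbol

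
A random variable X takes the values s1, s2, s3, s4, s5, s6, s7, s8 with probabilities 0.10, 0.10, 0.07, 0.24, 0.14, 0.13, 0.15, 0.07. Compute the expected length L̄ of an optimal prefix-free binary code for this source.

2.9 bits/symbol

Repeatedly combine the two least-probable nodes; the expected code length is the sum of the merged weights.
merge 7/100 + 7/100 → 7/50
merge 1/10 + 1/10 → 1/5
merge 13/100 + 7/50 → 27/100
merge 7/50 + 3/20 → 29/100
merge 1/5 + 6/25 → 11/25
merge 27/100 + 29/100 → 14/25
merge 11/25 + 14/25 → 1
L = 7/50 + 1/5 + 27/100 + 29/100 + 11/25 + 14/25 + 1 = 29/10 = 2.9 bits/symbol.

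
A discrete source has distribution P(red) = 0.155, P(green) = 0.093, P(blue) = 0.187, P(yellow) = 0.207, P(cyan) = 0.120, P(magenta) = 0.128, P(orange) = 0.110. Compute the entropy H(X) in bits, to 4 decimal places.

H = −Σ pᵢ log₂ pᵢ.
−0.155·log₂(0.155) = 0.4169
−0.093·log₂(0.093) = 0.3187
−0.187·log₂(0.187) = 0.4523
−0.207·log₂(0.207) = 0.4704
−0.120·log₂(0.120) = 0.3671
−0.128·log₂(0.128) = 0.3796
−0.110·log₂(0.110) = 0.3503
Sum ≈ 2.7552 → 2.7552 bits.

2.7552 bits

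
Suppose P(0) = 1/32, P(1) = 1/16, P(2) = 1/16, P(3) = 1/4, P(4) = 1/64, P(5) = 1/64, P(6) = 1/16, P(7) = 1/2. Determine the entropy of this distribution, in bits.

2.09375 bits

Each probability is a power of 1/2, so log₂(1/p) is an integer.
H = Σ p·log₂(1/p) = 1/32·5 + 1/16·4 + 1/16·4 + 1/4·2 + 1/64·6 + 1/64·6 + 1/16·4 + 1/2·1 = 2.09375 bits.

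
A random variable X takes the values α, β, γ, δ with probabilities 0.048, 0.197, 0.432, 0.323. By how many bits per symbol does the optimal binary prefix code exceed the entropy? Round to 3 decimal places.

Entropy H = −Σ p log₂ p ≈ 1.7217 bits.
Huffman merges: 6/125+197/1000→49/200; 49/200+323/1000→71/125; 54/125+71/125→1. L = 1813/1000 ≈ 1.8130.
L − H = 1.8130 − 1.7217 = 0.091 bits.

0.091 bits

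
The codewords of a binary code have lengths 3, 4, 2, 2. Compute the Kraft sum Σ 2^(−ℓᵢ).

0.6875

With common denominator 2^4 = 16: Σ 2^(−ℓᵢ) = 2/16 + 1/16 + 4/16 + 4/16 = 11/16 = 0.6875.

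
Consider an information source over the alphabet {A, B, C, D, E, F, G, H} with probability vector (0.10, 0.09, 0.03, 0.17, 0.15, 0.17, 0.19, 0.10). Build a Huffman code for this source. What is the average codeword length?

Repeatedly combine the two least-probable nodes; the expected code length is the sum of the merged weights.
merge 3/100 + 9/100 → 3/25
merge 1/10 + 1/10 → 1/5
merge 3/25 + 3/20 → 27/100
merge 17/100 + 17/100 → 17/50
merge 19/100 + 1/5 → 39/100
merge 27/100 + 17/50 → 61/100
merge 39/100 + 61/100 → 1
L = 3/25 + 1/5 + 27/100 + 17/50 + 39/100 + 61/100 + 1 = 293/100 = 2.93 bits/symbol.

2.93 bits/symbol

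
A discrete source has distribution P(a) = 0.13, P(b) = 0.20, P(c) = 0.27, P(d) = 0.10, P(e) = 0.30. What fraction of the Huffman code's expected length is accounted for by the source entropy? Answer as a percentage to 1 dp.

99.1%

Entropy H = −Σ p log₂ p ≈ 2.2103 bits.
Huffman merges: 1/10+13/100→23/100; 1/5+23/100→43/100; 27/100+3/10→57/100; 43/100+57/100→1. L = 223/100 ≈ 2.2300.
Efficiency = H/L = 2.2103/2.2300 = 99.1%.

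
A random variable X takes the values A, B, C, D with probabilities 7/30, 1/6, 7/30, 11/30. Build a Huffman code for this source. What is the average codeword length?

2 bits/symbol

Repeatedly combine the two least-probable nodes; the expected code length is the sum of the merged weights.
merge 1/6 + 7/30 → 2/5
merge 7/30 + 11/30 → 3/5
merge 2/5 + 3/5 → 1
L = 2/5 + 3/5 + 1 = 2 bits/symbol.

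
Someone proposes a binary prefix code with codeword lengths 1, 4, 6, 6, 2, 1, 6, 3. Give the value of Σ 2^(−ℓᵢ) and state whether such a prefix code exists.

1.484375; no

With common denominator 2^6 = 64: Σ 2^(−ℓᵢ) = 32/64 + 4/64 + 1/64 + 1/64 + 16/64 + 32/64 + 1/64 + 8/64 = 95/64 = 1.484375.
Kraft's inequality requires Σ ≤ 1; here Σ = 1.484375 > 1, so no such prefix code exists.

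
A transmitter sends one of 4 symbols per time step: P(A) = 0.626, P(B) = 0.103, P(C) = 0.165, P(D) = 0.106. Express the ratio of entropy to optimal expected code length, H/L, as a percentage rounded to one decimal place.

96.8%

Entropy H = −Σ p log₂ p ≈ 1.5329 bits.
Huffman merges: 103/1000+53/500→209/1000; 33/200+209/1000→187/500; 187/500+313/500→1. L = 1583/1000 ≈ 1.5830.
Efficiency = H/L = 1.5329/1.5830 = 96.8%.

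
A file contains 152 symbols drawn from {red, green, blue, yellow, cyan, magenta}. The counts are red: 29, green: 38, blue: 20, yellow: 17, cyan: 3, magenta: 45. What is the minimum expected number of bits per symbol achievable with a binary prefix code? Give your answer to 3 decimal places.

2.395 bits/symbol

Probabilities are the counts divided by 152.
Repeatedly combine the two least-probable nodes; the expected code length is the sum of the merged weights.
merge 3/152 + 17/152 → 5/38
merge 5/38 + 5/38 → 5/19
merge 29/152 + 1/4 → 67/152
merge 5/19 + 45/152 → 85/152
merge 67/152 + 85/152 → 1
L = 5/38 + 5/19 + 67/152 + 85/152 + 1 = 91/38 ≈ 2.395 bits/symbol.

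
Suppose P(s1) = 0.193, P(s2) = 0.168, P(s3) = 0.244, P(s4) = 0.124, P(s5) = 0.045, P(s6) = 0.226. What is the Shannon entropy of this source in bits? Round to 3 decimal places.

2.447 bits

H = −Σ pᵢ log₂ pᵢ.
−0.193·log₂(0.193) = 0.4581
−0.168·log₂(0.168) = 0.4323
−0.244·log₂(0.244) = 0.4966
−0.124·log₂(0.124) = 0.3734
−0.045·log₂(0.045) = 0.2013
−0.226·log₂(0.226) = 0.4849
Sum ≈ 2.4466 → 2.447 bits.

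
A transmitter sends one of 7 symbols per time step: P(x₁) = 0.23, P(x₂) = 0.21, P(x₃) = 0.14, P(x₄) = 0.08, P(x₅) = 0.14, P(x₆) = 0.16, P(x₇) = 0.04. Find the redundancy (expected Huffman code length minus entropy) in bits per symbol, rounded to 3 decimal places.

Entropy H = −Σ p log₂ p ≈ 2.6550 bits.
Huffman merges: 1/25+2/25→3/25; 3/25+7/50→13/50; 7/50+4/25→3/10; 21/100+23/100→11/25; 13/50+3/10→14/25; 11/25+14/25→1. L = 67/25 ≈ 2.6800.
L − H = 2.6800 − 2.6550 = 0.025 bits.

0.025 bits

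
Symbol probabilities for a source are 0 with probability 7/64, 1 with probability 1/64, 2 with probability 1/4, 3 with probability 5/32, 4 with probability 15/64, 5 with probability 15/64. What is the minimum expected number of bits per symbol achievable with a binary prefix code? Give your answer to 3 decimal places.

2.406 bits/symbol

Repeatedly combine the two least-probable nodes; the expected code length is the sum of the merged weights.
merge 1/64 + 7/64 → 1/8
merge 1/8 + 5/32 → 9/32
merge 15/64 + 15/64 → 15/32
merge 1/4 + 9/32 → 17/32
merge 15/32 + 17/32 → 1
L = 1/8 + 9/32 + 15/32 + 17/32 + 1 = 77/32 ≈ 2.406 bits/symbol.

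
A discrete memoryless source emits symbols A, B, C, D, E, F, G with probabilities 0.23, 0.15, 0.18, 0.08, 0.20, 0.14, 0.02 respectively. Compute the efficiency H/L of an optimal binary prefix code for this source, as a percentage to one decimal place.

97.7%

Entropy H = −Σ p log₂ p ≈ 2.6094 bits.
Huffman merges: 1/50+2/25→1/10; 1/10+7/50→6/25; 3/20+9/50→33/100; 1/5+23/100→43/100; 6/25+33/100→57/100; 43/100+57/100→1. L = 267/100 ≈ 2.6700.
Efficiency = H/L = 2.6094/2.6700 = 97.7%.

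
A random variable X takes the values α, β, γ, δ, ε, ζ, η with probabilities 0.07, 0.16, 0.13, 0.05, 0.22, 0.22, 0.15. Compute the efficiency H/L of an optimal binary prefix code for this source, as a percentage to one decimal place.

99.3%

Entropy H = −Σ p log₂ p ≈ 2.6620 bits.
Huffman merges: 1/20+7/100→3/25; 3/25+13/100→1/4; 3/20+4/25→31/100; 11/50+11/50→11/25; 1/4+31/100→14/25; 11/25+14/25→1. L = 67/25 ≈ 2.6800.
Efficiency = H/L = 2.6620/2.6800 = 99.3%.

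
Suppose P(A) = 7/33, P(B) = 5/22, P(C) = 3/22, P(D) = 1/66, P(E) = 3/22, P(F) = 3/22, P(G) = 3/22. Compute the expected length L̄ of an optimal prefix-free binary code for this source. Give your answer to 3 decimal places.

Repeatedly combine the two least-probable nodes; the expected code length is the sum of the merged weights.
merge 1/66 + 3/22 → 5/33
merge 3/22 + 3/22 → 3/11
merge 3/22 + 5/33 → 19/66
merge 7/33 + 5/22 → 29/66
merge 3/11 + 19/66 → 37/66
merge 29/66 + 37/66 → 1
L = 5/33 + 3/11 + 19/66 + 29/66 + 37/66 + 1 = 179/66 ≈ 2.712 bits/symbol.

2.712 bits/symbol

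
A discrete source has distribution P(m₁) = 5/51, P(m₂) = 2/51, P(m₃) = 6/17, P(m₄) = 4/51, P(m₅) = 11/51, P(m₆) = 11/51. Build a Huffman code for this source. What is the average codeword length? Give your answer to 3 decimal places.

Repeatedly combine the two least-probable nodes; the expected code length is the sum of the merged weights.
merge 2/51 + 4/51 → 2/17
merge 5/51 + 2/17 → 11/51
merge 11/51 + 11/51 → 22/51
merge 11/51 + 6/17 → 29/51
merge 22/51 + 29/51 → 1
L = 2/17 + 11/51 + 22/51 + 29/51 + 1 = 7/3 ≈ 2.333 bits/symbol.

2.333 bits/symbol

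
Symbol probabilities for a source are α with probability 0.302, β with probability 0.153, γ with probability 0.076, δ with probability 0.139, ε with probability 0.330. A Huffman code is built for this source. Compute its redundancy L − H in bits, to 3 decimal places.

Entropy H = −Σ p log₂ p ≈ 2.1421 bits.
Huffman merges: 19/250+139/1000→43/200; 153/1000+43/200→46/125; 151/500+33/100→79/125; 46/125+79/125→1. L = 443/200 ≈ 2.2150.
L − H = 2.2150 − 2.1421 = 0.073 bits.

0.073 bits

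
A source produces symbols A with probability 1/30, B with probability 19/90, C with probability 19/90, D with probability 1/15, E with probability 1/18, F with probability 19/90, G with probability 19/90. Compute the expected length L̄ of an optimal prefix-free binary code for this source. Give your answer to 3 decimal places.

Repeatedly combine the two least-probable nodes; the expected code length is the sum of the merged weights.
merge 1/30 + 1/18 → 4/45
merge 1/15 + 4/45 → 7/45
merge 7/45 + 19/90 → 11/30
merge 19/90 + 19/90 → 19/45
merge 19/90 + 11/30 → 26/45
merge 19/45 + 26/45 → 1
L = 4/45 + 7/45 + 11/30 + 19/45 + 26/45 + 1 = 47/18 ≈ 2.611 bits/symbol.

2.611 bits/symbol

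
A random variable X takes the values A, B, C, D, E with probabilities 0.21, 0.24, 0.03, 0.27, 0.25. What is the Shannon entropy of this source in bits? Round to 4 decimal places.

2.1287 bits

H = −Σ pᵢ log₂ pᵢ.
−0.21·log₂(0.21) = 0.4728
−0.24·log₂(0.24) = 0.4941
−0.03·log₂(0.03) = 0.1518
−0.27·log₂(0.27) = 0.5100
−0.25·log₂(0.25) = 0.5000
Sum ≈ 2.1287 → 2.1287 bits.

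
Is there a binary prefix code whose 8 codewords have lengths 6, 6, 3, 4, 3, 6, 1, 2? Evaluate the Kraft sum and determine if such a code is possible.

1.109375; no

With common denominator 2^6 = 64: Σ 2^(−ℓᵢ) = 1/64 + 1/64 + 8/64 + 4/64 + 8/64 + 1/64 + 32/64 + 16/64 = 71/64 = 1.109375.
Kraft's inequality requires Σ ≤ 1; here Σ = 1.109375 > 1, so no such prefix code exists.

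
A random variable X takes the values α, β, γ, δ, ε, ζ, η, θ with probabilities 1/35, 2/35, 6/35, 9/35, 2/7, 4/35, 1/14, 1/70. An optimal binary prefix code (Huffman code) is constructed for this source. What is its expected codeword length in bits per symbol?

Repeatedly combine the two least-probable nodes; the expected code length is the sum of the merged weights.
merge 1/70 + 1/35 → 3/70
merge 3/70 + 2/35 → 1/10
merge 1/14 + 1/10 → 6/35
merge 4/35 + 6/35 → 2/7
merge 6/35 + 9/35 → 3/7
merge 2/7 + 2/7 → 4/7
merge 3/7 + 4/7 → 1
L = 3/70 + 1/10 + 6/35 + 2/7 + 3/7 + 4/7 + 1 = 13/5 = 2.6 bits/symbol.

2.6 bits/symbol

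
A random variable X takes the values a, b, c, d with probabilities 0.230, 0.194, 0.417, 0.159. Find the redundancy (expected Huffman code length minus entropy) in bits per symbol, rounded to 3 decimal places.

0.041 bits

Entropy H = −Σ p log₂ p ≈ 1.8947 bits.
Huffman merges: 159/1000+97/500→353/1000; 23/100+353/1000→583/1000; 417/1000+583/1000→1. L = 242/125 ≈ 1.9360.
L − H = 1.9360 − 1.8947 = 0.041 bits.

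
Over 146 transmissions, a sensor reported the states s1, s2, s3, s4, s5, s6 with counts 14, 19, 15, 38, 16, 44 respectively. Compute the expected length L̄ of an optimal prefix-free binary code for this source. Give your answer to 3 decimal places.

2.438 bits/symbol

Probabilities are the counts divided by 146.
Repeatedly combine the two least-probable nodes; the expected code length is the sum of the merged weights.
merge 7/73 + 15/146 → 29/146
merge 8/73 + 19/146 → 35/146
merge 29/146 + 35/146 → 32/73
merge 19/73 + 22/73 → 41/73
merge 32/73 + 41/73 → 1
L = 29/146 + 35/146 + 32/73 + 41/73 + 1 = 178/73 ≈ 2.438 bits/symbol.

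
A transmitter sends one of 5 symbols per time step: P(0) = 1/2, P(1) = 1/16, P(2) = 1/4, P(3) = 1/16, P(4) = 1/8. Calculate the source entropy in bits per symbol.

Each probability is a power of 1/2, so log₂(1/p) is an integer.
H = Σ p·log₂(1/p) = 1/2·1 + 1/16·4 + 1/4·2 + 1/16·4 + 1/8·3 = 1.875 bits.

1.875 bits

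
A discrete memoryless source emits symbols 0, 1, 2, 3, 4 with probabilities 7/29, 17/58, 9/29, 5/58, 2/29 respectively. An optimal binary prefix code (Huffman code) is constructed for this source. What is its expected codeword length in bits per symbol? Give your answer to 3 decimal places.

2.155 bits/symbol

Repeatedly combine the two least-probable nodes; the expected code length is the sum of the merged weights.
merge 2/29 + 5/58 → 9/58
merge 9/58 + 7/29 → 23/58
merge 17/58 + 9/29 → 35/58
merge 23/58 + 35/58 → 1
L = 9/58 + 23/58 + 35/58 + 1 = 125/58 ≈ 2.155 bits/symbol.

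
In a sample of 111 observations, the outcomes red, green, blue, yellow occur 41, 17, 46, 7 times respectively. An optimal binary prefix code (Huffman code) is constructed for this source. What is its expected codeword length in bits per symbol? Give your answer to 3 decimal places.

1.802 bits/symbol

Probabilities are the counts divided by 111.
Repeatedly combine the two least-probable nodes; the expected code length is the sum of the merged weights.
merge 7/111 + 17/111 → 8/37
merge 8/37 + 41/111 → 65/111
merge 46/111 + 65/111 → 1
L = 8/37 + 65/111 + 1 = 200/111 ≈ 1.802 bits/symbol.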